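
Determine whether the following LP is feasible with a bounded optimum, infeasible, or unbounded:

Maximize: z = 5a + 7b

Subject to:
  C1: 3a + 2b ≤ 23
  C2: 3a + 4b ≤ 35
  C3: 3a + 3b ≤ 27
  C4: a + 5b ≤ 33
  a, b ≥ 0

Feasible with a bounded optimal solution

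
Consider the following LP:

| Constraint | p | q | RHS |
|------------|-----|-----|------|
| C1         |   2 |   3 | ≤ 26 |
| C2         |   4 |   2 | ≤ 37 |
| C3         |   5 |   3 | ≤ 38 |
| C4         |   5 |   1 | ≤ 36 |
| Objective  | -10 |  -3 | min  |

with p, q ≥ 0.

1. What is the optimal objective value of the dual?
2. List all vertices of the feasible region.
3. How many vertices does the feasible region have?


1. -73
2. (0, 0), (7.2, 0), (7, 1), (4, 6), (0, 8.667)
3. 5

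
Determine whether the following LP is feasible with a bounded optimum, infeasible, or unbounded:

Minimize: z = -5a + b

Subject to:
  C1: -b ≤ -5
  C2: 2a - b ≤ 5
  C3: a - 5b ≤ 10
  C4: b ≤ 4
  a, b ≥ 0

Infeasible (no feasible solution exists)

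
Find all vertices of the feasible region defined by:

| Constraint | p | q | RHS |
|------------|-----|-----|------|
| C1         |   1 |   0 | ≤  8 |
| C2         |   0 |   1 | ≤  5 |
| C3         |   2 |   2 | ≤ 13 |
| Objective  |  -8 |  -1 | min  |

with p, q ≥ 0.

(0, 0), (6.5, 0), (1.5, 5), (0, 5)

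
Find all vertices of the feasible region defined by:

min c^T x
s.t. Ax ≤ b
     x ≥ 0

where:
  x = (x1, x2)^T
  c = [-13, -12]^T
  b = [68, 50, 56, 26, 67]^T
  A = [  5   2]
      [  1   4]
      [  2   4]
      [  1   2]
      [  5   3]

(0, 0), (13.4, 0), (8, 9), (2, 12), (0, 12.5)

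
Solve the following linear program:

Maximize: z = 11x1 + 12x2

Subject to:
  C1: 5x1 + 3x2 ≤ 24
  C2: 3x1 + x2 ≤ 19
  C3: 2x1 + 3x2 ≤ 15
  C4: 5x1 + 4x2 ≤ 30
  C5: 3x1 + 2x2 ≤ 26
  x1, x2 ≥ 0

Evaluate the objective at each vertex of the feasible region:
  z(0, 0) = 0
  z(4.8, 0) = 52.8
  z(3, 3) = 69  ←
  z(0, 5) = 60
The maximum is at x1 = 3, x2 = 3.

x1 = 3, x2 = 3, z = 69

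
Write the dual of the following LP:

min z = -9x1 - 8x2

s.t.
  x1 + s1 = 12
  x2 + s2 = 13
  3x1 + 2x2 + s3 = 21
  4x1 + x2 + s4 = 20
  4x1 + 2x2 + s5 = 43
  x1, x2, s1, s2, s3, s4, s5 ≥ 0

Primal min cᵀx s.t. Ax ≤ b, x ≥ 0  →  Dual max −bᵀy s.t. Aᵀy ≥ −c, y ≥ 0.

Maximize: z = -12y1 - 13y2 - 21y3 - 20y4 - 43y5

Subject to:
  y1 + 3y3 + 4y4 + 4y5 ≥ 9
  y2 + 2y3 + y4 + 2y5 ≥ 8
  y1, y2, y3, y4, y5 ≥ 0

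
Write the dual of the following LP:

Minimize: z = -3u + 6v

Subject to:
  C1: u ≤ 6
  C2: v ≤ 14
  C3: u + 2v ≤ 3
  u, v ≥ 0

Primal min cᵀx s.t. Ax ≤ b, x ≥ 0  →  Dual max −bᵀy s.t. Aᵀy ≥ −c, y ≥ 0.

Maximize: z = -6y1 - 14y2 - 3y3

Subject to:
  y1 + y3 ≥ 3
  y2 + 2y3 ≥ -6
  y1, y2, y3 ≥ 0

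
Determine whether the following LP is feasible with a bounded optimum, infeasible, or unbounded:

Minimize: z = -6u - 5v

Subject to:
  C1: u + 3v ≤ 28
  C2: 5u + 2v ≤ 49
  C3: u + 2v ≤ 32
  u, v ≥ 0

Feasible with a bounded optimal solution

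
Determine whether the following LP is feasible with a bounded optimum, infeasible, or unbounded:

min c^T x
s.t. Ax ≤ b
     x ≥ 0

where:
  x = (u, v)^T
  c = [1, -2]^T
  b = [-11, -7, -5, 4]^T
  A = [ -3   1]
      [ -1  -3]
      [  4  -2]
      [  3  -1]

Infeasible (no feasible solution exists)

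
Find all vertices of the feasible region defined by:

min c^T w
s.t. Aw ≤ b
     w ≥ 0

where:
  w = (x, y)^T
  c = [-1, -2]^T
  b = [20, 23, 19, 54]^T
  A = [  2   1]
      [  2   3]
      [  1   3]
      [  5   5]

(0, 0), (10, 0), (9.25, 1.5), (4, 5), (0, 6.333)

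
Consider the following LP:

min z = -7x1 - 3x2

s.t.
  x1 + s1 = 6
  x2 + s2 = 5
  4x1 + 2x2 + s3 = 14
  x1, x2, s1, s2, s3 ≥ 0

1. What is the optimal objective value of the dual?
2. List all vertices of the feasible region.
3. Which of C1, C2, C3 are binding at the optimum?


1. -24.5
2. (0, 0), (3.5, 0), (1, 5), (0, 5)
3. C3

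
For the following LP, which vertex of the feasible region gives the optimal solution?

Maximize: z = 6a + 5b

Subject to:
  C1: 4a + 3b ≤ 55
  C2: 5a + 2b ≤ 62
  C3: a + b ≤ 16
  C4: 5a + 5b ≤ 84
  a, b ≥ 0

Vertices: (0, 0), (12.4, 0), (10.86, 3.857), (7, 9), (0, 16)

Evaluate the objective at each vertex of the feasible region:
  z(0, 0) = 0
  z(12.4, 0) = 74.4
  z(10.86, 3.857) = 84.43
  z(7, 9) = 87  ←
  z(0, 16) = 80
The maximum is at a = 7, b = 9.

(7, 9)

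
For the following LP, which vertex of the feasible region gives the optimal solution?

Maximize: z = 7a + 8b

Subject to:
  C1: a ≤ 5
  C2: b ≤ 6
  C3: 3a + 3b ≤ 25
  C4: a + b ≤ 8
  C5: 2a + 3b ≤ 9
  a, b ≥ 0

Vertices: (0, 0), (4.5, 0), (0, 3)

Evaluate the objective at each vertex of the feasible region:
  z(0, 0) = 0
  z(4.5, 0) = 31.5  ←
  z(0, 3) = 24
The maximum is at a = 4.5, b = 0.

(4.5, 0)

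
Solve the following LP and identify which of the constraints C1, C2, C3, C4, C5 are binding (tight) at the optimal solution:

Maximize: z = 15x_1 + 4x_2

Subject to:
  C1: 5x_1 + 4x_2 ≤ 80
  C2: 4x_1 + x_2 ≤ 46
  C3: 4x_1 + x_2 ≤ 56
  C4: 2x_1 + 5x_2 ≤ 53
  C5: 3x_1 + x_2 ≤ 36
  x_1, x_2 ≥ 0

At x_1 = 10, x_2 = 6, compute slack b - a·x for each constraint:
  C1: 80 − 74 = 6  (slack)
  C2: 46 − 46 = 0  (binding)
  C3: 56 − 46 = 10  (slack)
  C4: 53 − 50 = 3  (slack)
  C5: 36 − 36 = 0  (binding)

Optimal: x_1 = 10, x_2 = 6
Binding: C2, C5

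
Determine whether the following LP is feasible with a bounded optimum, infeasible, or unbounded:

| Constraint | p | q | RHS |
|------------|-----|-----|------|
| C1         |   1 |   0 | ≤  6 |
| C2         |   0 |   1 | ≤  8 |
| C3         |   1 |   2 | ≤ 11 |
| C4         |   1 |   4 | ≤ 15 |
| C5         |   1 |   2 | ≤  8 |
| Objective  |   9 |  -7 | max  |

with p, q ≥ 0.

Feasible with a bounded optimal solution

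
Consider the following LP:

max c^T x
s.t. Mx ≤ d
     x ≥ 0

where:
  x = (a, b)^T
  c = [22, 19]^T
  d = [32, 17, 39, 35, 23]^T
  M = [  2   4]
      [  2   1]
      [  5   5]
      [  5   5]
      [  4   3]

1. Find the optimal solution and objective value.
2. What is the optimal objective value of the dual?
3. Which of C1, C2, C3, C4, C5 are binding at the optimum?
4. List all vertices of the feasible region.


1. a = 2, b = 5, z = 139
2. 139
3. C4, C5
4. (0, 0), (5.75, 0), (2, 5), (0, 7)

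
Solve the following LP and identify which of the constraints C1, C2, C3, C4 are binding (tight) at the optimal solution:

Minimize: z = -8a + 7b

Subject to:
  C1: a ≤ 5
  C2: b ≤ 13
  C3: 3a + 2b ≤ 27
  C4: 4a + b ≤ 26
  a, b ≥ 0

At a = 5, b = 0, compute slack b - a·x for each constraint:
  C1: 5 − 5 = 0  (binding)
  C2: 13 − 0 = 13  (slack)
  C3: 27 − 15 = 12  (slack)
  C4: 26 − 20 = 6  (slack)

Optimal: a = 5, b = 0
Binding: C1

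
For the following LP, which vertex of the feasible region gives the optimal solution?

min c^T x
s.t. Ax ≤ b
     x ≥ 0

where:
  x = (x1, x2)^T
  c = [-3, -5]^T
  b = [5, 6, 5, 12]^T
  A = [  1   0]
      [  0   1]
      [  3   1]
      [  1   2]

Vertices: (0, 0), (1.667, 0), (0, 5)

Evaluate the objective at each vertex of the feasible region:
  z(0, 0) = 0
  z(1.667, 0) = -5
  z(0, 5) = -25  ←
The minimum is at x1 = 0, x2 = 5.

(0, 5)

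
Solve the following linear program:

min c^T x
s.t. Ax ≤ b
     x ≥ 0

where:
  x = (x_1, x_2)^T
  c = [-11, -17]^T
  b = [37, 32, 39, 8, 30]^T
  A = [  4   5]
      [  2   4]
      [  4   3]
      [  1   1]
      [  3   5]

Evaluate the objective at each vertex of the feasible region:
  z(0, 0) = 0
  z(8, 0) = -88
  z(5, 3) = -106  ←
  z(0, 6) = -102
The minimum is at x_1 = 5, x_2 = 3.

x_1 = 5, x_2 = 3, z = -106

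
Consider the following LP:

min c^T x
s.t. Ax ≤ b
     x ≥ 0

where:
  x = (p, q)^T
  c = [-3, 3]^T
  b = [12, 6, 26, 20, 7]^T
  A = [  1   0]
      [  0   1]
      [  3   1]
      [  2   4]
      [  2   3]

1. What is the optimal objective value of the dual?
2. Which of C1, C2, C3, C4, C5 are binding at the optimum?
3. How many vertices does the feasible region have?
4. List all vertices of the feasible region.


1. -10.5
2. C5
3. 3
4. (0, 0), (3.5, 0), (0, 2.333)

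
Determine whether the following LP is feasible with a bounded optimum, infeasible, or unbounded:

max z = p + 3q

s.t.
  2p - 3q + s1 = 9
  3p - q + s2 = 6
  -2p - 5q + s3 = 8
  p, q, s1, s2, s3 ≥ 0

Unbounded (objective can increase without bound)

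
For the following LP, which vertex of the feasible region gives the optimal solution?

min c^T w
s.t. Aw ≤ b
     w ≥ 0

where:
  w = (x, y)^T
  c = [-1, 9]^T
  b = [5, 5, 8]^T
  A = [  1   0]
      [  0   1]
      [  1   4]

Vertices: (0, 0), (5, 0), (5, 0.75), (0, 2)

Evaluate the objective at each vertex of the feasible region:
  z(0, 0) = 0
  z(5, 0) = -5  ←
  z(5, 0.75) = 1.75
  z(0, 2) = 18
The minimum is at x = 5, y = 0.

(5, 0)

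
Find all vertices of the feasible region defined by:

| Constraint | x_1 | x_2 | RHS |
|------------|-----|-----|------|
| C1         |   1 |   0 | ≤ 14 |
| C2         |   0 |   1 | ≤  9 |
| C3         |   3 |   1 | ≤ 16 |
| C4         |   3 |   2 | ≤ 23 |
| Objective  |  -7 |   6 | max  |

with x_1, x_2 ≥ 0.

(0, 0), (5.333, 0), (3, 7), (1.667, 9), (0, 9)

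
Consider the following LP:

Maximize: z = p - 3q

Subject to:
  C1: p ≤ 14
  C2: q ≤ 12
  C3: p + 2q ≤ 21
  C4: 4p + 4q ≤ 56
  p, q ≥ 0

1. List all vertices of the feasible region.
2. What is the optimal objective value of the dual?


1. (0, 0), (14, 0), (7, 7), (0, 10.5)
2. 14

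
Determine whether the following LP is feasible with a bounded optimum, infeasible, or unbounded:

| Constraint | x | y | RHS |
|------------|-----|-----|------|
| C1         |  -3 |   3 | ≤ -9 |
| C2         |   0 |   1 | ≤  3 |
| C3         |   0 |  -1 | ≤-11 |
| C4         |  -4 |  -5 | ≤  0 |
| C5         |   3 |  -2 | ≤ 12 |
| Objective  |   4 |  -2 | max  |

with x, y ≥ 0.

Infeasible (no feasible solution exists)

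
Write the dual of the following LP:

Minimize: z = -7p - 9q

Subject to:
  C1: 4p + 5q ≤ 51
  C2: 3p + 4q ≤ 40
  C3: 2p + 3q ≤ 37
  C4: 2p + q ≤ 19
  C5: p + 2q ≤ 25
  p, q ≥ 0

Primal min cᵀx s.t. Ax ≤ b, x ≥ 0  →  Dual max −bᵀy s.t. Aᵀy ≥ −c, y ≥ 0.

Maximize: z = -51y1 - 40y2 - 37y3 - 19y4 - 25y5

Subject to:
  4y1 + 3y2 + 2y3 + 2y4 + y5 ≥ 7
  5y1 + 4y2 + 3y3 + y4 + 2y5 ≥ 9
  y1, y2, y3, y4, y5 ≥ 0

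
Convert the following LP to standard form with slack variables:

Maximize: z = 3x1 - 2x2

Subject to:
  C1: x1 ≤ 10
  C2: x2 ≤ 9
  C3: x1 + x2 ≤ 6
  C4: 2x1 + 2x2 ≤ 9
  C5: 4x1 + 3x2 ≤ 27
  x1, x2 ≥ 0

max z = 3x1 - 2x2

s.t.
  x1 + s1 = 10
  x2 + s2 = 9
  x1 + x2 + s3 = 6
  2x1 + 2x2 + s4 = 9
  4x1 + 3x2 + s5 = 27
  x1, x2, s1, s2, s3, s4, s5 ≥ 0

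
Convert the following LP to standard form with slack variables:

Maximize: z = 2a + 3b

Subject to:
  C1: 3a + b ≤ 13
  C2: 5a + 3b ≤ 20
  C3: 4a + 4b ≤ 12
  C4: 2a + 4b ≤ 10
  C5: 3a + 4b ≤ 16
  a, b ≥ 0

max z = 2a + 3b

s.t.
  3a + b + s1 = 13
  5a + 3b + s2 = 20
  4a + 4b + s3 = 12
  2a + 4b + s4 = 10
  3a + 4b + s5 = 16
  a, b, s1, s2, s3, s4, s5 ≥ 0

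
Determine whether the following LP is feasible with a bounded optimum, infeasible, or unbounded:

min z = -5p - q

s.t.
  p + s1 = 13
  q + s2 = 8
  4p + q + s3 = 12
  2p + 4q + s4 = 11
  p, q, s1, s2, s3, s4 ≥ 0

Feasible with a bounded optimal solution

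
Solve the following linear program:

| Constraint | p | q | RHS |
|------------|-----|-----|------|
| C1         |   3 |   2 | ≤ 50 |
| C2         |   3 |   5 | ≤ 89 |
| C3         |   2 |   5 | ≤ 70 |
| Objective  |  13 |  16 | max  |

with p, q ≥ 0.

Evaluate the objective at each vertex of the feasible region:
  z(0, 0) = 0
  z(16.67, 0) = 216.7
  z(10, 10) = 290  ←
  z(0, 14) = 224
The maximum is at p = 10, q = 10.

p = 10, q = 10, z = 290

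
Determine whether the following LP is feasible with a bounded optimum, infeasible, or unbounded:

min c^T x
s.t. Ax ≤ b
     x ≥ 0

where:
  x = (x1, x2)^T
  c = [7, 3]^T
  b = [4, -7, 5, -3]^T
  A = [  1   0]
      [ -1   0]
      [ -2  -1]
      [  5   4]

Infeasible (no feasible solution exists)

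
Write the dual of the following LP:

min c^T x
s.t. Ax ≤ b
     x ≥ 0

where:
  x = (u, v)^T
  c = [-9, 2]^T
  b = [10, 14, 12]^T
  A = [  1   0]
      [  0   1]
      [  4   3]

Primal min cᵀx s.t. Ax ≤ b, x ≥ 0  →  Dual max −bᵀy s.t. Aᵀy ≥ −c, y ≥ 0.

Maximize: z = -10y1 - 14y2 - 12y3

Subject to:
  y1 + 4y3 ≥ 9
  y2 + 3y3 ≥ -2
  y1, y2, y3 ≥ 0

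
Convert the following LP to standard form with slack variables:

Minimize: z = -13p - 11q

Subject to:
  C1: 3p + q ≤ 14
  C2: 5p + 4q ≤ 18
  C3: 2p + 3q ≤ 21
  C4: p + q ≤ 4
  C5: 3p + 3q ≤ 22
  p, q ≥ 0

min z = -13p - 11q

s.t.
  3p + q + s1 = 14
  5p + 4q + s2 = 18
  2p + 3q + s3 = 21
  p + q + s4 = 4
  3p + 3q + s5 = 22
  p, q, s1, s2, s3, s4, s5 ≥ 0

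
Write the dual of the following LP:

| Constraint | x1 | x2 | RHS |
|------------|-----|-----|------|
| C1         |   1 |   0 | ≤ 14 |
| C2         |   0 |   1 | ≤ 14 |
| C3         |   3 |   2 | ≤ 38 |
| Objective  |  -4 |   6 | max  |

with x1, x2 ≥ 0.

Primal max cᵀx s.t. Ax ≤ b, x ≥ 0  →  Dual min bᵀy s.t. Aᵀy ≥ c, y ≥ 0.

Minimize: z = 14y1 + 14y2 + 38y3

Subject to:
  y1 + 3y3 ≥ -4
  y2 + 2y3 ≥ 6
  y1, y2, y3 ≥ 0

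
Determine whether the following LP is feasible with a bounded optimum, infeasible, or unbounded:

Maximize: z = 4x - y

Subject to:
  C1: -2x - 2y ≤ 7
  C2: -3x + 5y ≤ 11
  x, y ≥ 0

Unbounded (objective can increase without bound)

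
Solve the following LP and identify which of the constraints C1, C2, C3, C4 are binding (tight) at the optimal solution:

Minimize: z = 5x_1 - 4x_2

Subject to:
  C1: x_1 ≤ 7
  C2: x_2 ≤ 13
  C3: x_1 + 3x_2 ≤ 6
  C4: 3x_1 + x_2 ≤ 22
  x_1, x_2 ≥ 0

At x_1 = 0, x_2 = 2, compute slack b - a·x for each constraint:
  C1: 7 − 0 = 7  (slack)
  C2: 13 − 2 = 11  (slack)
  C3: 6 − 6 = 0  (binding)
  C4: 22 − 2 = 20  (slack)

Optimal: x_1 = 0, x_2 = 2
Binding: C3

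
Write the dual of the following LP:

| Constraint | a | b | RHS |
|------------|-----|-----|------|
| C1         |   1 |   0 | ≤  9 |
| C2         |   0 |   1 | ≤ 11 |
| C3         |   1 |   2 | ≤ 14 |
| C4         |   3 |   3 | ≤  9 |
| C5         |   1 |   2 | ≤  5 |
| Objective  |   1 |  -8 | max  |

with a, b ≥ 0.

Primal max cᵀx s.t. Ax ≤ b, x ≥ 0  →  Dual min bᵀy s.t. Aᵀy ≥ c, y ≥ 0.

Minimize: z = 9y1 + 11y2 + 14y3 + 9y4 + 5y5

Subject to:
  y1 + y3 + 3y4 + y5 ≥ 1
  y2 + 2y3 + 3y4 + 2y5 ≥ -8
  y1, y2, y3, y4, y5 ≥ 0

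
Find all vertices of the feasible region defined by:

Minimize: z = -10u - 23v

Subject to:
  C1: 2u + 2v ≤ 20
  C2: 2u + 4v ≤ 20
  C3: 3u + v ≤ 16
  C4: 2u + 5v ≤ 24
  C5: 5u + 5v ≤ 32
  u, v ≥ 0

(0, 0), (5.333, 0), (4.8, 1.6), (2.8, 3.6), (2, 4), (0, 4.8)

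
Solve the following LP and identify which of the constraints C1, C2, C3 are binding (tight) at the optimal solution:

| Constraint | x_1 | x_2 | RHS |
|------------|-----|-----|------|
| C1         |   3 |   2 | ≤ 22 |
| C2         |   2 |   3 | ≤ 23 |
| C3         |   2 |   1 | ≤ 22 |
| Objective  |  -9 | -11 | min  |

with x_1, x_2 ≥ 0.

At x_1 = 4, x_2 = 5, compute slack b - a·x for each constraint:
  C1: 22 − 22 = 0  (binding)
  C2: 23 − 23 = 0  (binding)
  C3: 22 − 13 = 9  (slack)

Optimal: x_1 = 4, x_2 = 5
Binding: C1, C2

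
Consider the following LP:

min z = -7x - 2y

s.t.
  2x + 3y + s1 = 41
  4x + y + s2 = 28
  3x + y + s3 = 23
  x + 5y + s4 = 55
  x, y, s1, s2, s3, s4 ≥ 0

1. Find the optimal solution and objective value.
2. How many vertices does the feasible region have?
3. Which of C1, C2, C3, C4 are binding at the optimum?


1. x = 5, y = 8, z = -51
2. 5
3. C2, C3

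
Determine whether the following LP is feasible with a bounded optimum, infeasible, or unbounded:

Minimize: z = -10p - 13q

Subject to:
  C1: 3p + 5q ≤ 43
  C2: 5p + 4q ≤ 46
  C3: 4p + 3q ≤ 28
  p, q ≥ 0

Feasible with a bounded optimal solution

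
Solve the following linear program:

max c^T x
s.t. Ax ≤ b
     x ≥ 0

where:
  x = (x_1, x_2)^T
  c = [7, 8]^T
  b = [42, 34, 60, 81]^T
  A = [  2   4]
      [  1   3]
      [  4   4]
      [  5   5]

Evaluate the objective at each vertex of the feasible region:
  z(0, 0) = 0
  z(15, 0) = 105
  z(9, 6) = 111  ←
  z(0, 10.5) = 84
The maximum is at x_1 = 9, x_2 = 6.

x_1 = 9, x_2 = 6, z = 111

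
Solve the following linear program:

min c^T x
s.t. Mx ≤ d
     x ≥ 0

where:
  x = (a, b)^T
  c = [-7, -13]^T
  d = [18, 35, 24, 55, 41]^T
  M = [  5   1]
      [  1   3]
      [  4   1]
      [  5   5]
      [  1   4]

Evaluate the objective at each vertex of the feasible region:
  z(0, 0) = 0
  z(3.6, 0) = -25.2
  z(1.75, 9.25) = -132.5
  z(1, 10) = -137  ←
  z(0, 10.25) = -133.2
The minimum is at a = 1, b = 10.

a = 1, b = 10, z = -137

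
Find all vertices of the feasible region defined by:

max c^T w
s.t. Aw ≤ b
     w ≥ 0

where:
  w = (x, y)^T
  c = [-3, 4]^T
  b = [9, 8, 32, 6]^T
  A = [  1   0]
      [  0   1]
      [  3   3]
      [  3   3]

(0, 0), (2, 0), (0, 2)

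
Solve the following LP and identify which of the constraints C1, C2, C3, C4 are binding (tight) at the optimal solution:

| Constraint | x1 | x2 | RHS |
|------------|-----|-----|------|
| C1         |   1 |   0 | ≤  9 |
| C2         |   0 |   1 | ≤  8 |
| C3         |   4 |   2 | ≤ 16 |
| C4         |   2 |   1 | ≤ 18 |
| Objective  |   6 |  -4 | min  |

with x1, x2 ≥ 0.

At x1 = 0, x2 = 8, compute slack b - a·x for each constraint:
  C1: 9 − 0 = 9  (slack)
  C2: 8 − 8 = 0  (binding)
  C3: 16 − 16 = 0  (binding)
  C4: 18 − 8 = 10  (slack)

Optimal: x1 = 0, x2 = 8
Binding: C2, C3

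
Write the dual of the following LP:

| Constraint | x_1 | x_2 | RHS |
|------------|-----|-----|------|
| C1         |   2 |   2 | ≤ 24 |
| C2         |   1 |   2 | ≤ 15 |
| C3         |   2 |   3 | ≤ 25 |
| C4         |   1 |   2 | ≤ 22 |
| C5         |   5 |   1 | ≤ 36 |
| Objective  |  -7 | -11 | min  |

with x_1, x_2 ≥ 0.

Primal min cᵀx s.t. Ax ≤ b, x ≥ 0  →  Dual max −bᵀy s.t. Aᵀy ≥ −c, y ≥ 0.

Maximize: z = -24y1 - 15y2 - 25y3 - 22y4 - 36y5

Subject to:
  2y1 + y2 + 2y3 + y4 + 5y5 ≥ 7
  2y1 + 2y2 + 3y3 + 2y4 + y5 ≥ 11
  y1, y2, y3, y4, y5 ≥ 0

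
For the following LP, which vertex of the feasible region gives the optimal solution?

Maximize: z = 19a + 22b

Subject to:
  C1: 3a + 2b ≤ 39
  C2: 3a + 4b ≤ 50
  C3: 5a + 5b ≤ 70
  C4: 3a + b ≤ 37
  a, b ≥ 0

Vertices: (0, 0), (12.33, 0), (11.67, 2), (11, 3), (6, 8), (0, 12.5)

Evaluate the objective at each vertex of the feasible region:
  z(0, 0) = 0
  z(12.33, 0) = 234.3
  z(11.67, 2) = 265.7
  z(11, 3) = 275
  z(6, 8) = 290  ←
  z(0, 12.5) = 275
The maximum is at a = 6, b = 8.

(6, 8)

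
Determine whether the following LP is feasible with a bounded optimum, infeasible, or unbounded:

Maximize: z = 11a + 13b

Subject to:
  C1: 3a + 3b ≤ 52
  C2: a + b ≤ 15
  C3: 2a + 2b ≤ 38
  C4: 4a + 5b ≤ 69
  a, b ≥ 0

Feasible with a bounded optimal solution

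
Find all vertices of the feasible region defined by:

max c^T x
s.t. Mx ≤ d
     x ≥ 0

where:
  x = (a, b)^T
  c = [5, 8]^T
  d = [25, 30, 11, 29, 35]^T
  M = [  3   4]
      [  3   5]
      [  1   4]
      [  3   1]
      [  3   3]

(0, 0), (8.333, 0), (7, 1), (0, 2.75)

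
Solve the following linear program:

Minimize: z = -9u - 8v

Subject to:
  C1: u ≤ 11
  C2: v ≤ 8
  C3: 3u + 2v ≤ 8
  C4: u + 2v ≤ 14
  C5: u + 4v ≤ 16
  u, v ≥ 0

Evaluate the objective at each vertex of the feasible region:
  z(0, 0) = 0
  z(2.667, 0) = -24
  z(0, 4) = -32  ←
The minimum is at u = 0, v = 4.

u = 0, v = 4, z = -32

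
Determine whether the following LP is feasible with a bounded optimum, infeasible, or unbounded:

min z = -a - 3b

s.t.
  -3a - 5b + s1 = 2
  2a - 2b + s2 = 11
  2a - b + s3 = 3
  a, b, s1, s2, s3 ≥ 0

Unbounded (objective can decrease without bound)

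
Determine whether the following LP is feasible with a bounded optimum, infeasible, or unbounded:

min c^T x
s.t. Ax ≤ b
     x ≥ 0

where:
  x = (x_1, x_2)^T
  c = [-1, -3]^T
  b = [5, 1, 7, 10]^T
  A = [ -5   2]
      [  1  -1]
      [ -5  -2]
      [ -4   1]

Unbounded (objective can decrease without bound)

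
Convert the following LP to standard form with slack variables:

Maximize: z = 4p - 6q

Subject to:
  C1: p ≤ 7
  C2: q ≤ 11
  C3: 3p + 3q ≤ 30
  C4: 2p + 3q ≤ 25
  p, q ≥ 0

max z = 4p - 6q

s.t.
  p + s1 = 7
  q + s2 = 11
  3p + 3q + s3 = 30
  2p + 3q + s4 = 25
  p, q, s1, s2, s3, s4 ≥ 0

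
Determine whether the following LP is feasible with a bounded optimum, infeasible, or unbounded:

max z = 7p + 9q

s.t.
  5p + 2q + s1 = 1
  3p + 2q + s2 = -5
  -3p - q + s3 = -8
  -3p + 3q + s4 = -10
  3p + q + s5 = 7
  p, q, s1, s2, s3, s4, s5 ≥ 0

Infeasible (no feasible solution exists)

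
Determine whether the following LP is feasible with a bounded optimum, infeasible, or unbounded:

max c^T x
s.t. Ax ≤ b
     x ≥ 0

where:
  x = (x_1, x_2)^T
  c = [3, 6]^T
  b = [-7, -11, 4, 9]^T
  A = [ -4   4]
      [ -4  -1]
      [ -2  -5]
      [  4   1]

Infeasible (no feasible solution exists)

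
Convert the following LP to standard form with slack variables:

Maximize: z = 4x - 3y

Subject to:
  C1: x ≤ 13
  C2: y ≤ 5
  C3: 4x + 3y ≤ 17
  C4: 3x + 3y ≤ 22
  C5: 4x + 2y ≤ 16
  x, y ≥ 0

max z = 4x - 3y

s.t.
  x + s1 = 13
  y + s2 = 5
  4x + 3y + s3 = 17
  3x + 3y + s4 = 22
  4x + 2y + s5 = 16
  x, y, s1, s2, s3, s4, s5 ≥ 0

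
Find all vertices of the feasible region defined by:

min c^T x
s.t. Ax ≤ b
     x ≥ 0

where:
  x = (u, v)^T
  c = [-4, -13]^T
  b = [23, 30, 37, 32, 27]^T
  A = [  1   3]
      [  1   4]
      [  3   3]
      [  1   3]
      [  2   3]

(0, 0), (12.33, 0), (10, 2.333), (4, 6.333), (2, 7), (0, 7.5)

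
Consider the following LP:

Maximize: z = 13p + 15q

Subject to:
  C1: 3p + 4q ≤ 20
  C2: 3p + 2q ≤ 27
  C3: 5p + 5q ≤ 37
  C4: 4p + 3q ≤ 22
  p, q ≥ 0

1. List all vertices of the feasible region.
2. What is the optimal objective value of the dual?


1. (0, 0), (5.5, 0), (4, 2), (0, 5)
2. 82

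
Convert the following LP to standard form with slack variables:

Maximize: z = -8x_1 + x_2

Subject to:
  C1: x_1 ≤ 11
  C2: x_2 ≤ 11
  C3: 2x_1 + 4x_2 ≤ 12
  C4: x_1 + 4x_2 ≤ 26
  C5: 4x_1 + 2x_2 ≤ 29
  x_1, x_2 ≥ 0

max z = -8x_1 + x_2

s.t.
  x_1 + s1 = 11
  x_2 + s2 = 11
  2x_1 + 4x_2 + s3 = 12
  x_1 + 4x_2 + s4 = 26
  4x_1 + 2x_2 + s5 = 29
  x_1, x_2, s1, s2, s3, s4, s5 ≥ 0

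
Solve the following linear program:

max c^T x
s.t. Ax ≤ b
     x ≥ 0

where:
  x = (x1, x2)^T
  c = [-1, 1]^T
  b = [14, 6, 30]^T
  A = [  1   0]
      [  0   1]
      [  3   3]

Evaluate the objective at each vertex of the feasible region:
  z(0, 0) = 0
  z(10, 0) = -10
  z(4, 6) = 2
  z(0, 6) = 6  ←
The maximum is at x1 = 0, x2 = 6.

x1 = 0, x2 = 6, z = 6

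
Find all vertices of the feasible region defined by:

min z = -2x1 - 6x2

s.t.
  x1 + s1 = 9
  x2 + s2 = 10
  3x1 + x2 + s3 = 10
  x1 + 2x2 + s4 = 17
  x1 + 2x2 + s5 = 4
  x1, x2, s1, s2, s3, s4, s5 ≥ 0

(0, 0), (3.333, 0), (3.2, 0.4), (0, 2)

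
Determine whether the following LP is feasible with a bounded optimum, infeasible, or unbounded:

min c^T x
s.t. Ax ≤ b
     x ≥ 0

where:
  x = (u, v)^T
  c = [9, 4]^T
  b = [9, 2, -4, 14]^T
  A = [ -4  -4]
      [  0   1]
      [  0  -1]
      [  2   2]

Infeasible (no feasible solution exists)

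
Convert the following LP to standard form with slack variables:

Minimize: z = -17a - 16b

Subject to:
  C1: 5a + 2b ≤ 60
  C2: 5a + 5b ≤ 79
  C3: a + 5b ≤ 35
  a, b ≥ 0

min z = -17a - 16b

s.t.
  5a + 2b + s1 = 60
  5a + 5b + s2 = 79
  a + 5b + s3 = 35
  a, b, s1, s2, s3 ≥ 0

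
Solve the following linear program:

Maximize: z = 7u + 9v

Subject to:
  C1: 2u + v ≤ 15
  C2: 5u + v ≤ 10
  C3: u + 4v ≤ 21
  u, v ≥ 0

Evaluate the objective at each vertex of the feasible region:
  z(0, 0) = 0
  z(2, 0) = 14
  z(1, 5) = 52  ←
  z(0, 5.25) = 47.25
The maximum is at u = 1, v = 5.

u = 1, v = 5, z = 52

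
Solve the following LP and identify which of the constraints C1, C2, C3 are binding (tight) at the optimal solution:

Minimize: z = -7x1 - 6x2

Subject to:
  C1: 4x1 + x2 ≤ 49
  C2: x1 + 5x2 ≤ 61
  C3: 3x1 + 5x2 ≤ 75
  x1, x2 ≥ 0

At x1 = 10, x2 = 9, compute slack b - a·x for each constraint:
  C1: 49 − 49 = 0  (binding)
  C2: 61 − 55 = 6  (slack)
  C3: 75 − 75 = 0  (binding)

Optimal: x1 = 10, x2 = 9
Binding: C1, C3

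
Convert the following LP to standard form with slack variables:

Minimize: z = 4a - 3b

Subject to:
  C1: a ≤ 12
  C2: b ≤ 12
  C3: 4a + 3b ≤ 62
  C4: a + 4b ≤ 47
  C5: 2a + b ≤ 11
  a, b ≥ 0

min z = 4a - 3b

s.t.
  a + s1 = 12
  b + s2 = 12
  4a + 3b + s3 = 62
  a + 4b + s4 = 47
  2a + b + s5 = 11
  a, b, s1, s2, s3, s4, s5 ≥ 0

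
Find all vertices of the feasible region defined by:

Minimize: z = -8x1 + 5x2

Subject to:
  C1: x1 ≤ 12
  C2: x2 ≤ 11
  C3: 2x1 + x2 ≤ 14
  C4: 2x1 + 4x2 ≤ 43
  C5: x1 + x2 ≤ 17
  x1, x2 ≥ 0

(0, 0), (7, 0), (2.167, 9.667), (0, 10.75)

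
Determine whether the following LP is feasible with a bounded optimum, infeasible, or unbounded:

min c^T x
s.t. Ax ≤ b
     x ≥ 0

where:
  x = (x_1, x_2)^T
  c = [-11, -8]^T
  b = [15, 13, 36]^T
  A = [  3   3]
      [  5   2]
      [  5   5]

Feasible with a bounded optimal solution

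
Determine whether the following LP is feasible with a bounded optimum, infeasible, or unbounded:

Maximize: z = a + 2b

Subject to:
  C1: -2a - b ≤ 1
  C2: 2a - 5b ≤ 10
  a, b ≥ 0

Unbounded (objective can increase without bound)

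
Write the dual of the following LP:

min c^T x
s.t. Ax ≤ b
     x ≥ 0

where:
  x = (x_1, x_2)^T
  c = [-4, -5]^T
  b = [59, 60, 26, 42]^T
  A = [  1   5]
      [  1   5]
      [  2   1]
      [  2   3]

Primal min cᵀx s.t. Ax ≤ b, x ≥ 0  →  Dual max −bᵀy s.t. Aᵀy ≥ −c, y ≥ 0.

Maximize: z = -59y1 - 60y2 - 26y3 - 42y4

Subject to:
  y1 + y2 + 2y3 + 2y4 ≥ 4
  5y1 + 5y2 + y3 + 3y4 ≥ 5
  y1, y2, y3, y4 ≥ 0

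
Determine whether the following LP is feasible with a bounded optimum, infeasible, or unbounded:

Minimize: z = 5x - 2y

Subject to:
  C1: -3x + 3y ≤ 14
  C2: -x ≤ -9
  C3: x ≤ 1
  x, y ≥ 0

Infeasible (no feasible solution exists)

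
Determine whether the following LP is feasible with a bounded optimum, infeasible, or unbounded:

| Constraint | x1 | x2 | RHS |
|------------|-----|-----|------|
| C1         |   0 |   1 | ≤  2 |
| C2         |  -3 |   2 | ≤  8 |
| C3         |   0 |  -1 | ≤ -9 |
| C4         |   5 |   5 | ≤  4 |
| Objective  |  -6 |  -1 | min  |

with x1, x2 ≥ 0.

Infeasible (no feasible solution exists)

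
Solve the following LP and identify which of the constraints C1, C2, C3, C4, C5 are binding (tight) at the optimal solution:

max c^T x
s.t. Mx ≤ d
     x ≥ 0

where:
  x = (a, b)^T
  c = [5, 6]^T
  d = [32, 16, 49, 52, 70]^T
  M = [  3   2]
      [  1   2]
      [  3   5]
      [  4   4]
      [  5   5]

At a = 8, b = 4, compute slack b - a·x for each constraint:
  C1: 32 − 32 = 0  (binding)
  C2: 16 − 16 = 0  (binding)
  C3: 49 − 44 = 5  (slack)
  C4: 52 − 48 = 4  (slack)
  C5: 70 − 60 = 10  (slack)

Optimal: a = 8, b = 4
Binding: C1, C2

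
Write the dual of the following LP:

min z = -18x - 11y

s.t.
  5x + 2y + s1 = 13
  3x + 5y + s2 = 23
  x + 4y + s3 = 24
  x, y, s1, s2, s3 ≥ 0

Primal min cᵀx s.t. Ax ≤ b, x ≥ 0  →  Dual max −bᵀy s.t. Aᵀy ≥ −c, y ≥ 0.

Maximize: z = -13y1 - 23y2 - 24y3

Subject to:
  5y1 + 3y2 + y3 ≥ 18
  2y1 + 5y2 + 4y3 ≥ 11
  y1, y2, y3 ≥ 0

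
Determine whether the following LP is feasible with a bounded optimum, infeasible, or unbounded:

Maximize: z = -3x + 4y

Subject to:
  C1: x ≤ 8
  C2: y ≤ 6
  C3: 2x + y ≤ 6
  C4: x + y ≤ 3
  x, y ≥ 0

Feasible with a bounded optimal solution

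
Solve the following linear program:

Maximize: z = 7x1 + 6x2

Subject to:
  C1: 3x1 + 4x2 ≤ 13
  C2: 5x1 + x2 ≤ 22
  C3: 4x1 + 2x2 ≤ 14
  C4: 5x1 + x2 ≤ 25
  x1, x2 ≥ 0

Evaluate the objective at each vertex of the feasible region:
  z(0, 0) = 0
  z(3.5, 0) = 24.5
  z(3, 1) = 27  ←
  z(0, 3.25) = 19.5
The maximum is at x1 = 3, x2 = 1.

x1 = 3, x2 = 1, z = 27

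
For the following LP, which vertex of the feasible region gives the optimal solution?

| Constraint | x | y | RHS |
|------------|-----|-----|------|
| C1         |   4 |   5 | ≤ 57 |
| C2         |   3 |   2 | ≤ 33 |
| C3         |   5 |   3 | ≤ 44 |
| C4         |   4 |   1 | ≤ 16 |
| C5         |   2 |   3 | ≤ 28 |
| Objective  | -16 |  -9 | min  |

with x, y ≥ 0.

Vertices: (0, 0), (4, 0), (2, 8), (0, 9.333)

Evaluate the objective at each vertex of the feasible region:
  z(0, 0) = 0
  z(4, 0) = -64
  z(2, 8) = -104  ←
  z(0, 9.333) = -84
The minimum is at x = 2, y = 8.

(2, 8)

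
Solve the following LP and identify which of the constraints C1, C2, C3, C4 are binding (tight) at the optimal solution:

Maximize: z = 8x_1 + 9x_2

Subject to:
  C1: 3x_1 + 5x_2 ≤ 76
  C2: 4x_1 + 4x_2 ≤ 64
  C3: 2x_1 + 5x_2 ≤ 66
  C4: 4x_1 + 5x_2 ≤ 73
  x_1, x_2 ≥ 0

At x_1 = 7, x_2 = 9, compute slack b - a·x for each constraint:
  C1: 76 − 66 = 10  (slack)
  C2: 64 − 64 = 0  (binding)
  C3: 66 − 59 = 7  (slack)
  C4: 73 − 73 = 0  (binding)

Optimal: x_1 = 7, x_2 = 9
Binding: C2, C4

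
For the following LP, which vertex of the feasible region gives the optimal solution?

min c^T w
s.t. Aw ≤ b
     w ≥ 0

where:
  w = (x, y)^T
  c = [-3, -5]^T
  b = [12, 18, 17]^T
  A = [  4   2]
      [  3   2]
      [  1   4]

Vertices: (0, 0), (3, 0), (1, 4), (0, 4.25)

Evaluate the objective at each vertex of the feasible region:
  z(0, 0) = 0
  z(3, 0) = -9
  z(1, 4) = -23  ←
  z(0, 4.25) = -21.25
The minimum is at x = 1, y = 4.

(1, 4)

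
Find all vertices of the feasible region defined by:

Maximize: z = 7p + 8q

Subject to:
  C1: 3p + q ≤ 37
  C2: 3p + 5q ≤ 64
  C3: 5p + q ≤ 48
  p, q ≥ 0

(0, 0), (9.6, 0), (8, 8), (0, 12.8)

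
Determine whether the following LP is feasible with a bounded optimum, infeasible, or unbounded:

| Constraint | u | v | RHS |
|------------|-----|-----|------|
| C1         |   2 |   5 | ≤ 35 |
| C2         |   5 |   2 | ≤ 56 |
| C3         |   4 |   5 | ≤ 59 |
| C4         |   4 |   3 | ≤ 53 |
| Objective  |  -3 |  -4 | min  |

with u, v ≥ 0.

Feasible with a bounded optimal solution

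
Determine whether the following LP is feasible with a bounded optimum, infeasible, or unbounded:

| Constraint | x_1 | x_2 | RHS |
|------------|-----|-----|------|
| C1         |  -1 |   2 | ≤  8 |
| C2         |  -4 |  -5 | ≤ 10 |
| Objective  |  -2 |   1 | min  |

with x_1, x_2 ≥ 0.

Unbounded (objective can decrease without bound)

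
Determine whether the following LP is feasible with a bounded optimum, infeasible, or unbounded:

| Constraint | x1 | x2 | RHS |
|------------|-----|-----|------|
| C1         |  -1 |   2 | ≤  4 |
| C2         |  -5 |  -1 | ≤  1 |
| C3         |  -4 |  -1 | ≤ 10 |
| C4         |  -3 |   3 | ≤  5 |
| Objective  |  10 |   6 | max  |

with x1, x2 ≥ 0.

Unbounded (objective can increase without bound)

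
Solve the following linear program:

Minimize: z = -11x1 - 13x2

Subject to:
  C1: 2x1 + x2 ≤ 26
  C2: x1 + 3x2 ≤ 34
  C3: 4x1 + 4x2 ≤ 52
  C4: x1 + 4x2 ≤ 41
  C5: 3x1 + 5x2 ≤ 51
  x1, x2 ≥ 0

Evaluate the objective at each vertex of the feasible region:
  z(0, 0) = 0
  z(13, 0) = -143
  z(7, 6) = -155  ←
  z(0, 10.2) = -132.6
The minimum is at x1 = 7, x2 = 6.

x1 = 7, x2 = 6, z = -155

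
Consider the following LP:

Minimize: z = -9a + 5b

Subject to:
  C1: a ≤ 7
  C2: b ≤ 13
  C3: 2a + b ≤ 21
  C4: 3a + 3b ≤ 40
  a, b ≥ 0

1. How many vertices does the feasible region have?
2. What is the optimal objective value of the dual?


1. 5
2. -63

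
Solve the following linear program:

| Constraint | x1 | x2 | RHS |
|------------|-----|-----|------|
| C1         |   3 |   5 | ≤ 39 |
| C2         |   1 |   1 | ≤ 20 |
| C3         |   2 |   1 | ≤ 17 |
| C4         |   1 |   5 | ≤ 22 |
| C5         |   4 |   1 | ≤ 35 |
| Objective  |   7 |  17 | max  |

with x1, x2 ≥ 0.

Evaluate the objective at each vertex of the feasible region:
  z(0, 0) = 0
  z(8.5, 0) = 59.5
  z(7, 3) = 100  ←
  z(0, 4.4) = 74.8
The maximum is at x1 = 7, x2 = 3.

x1 = 7, x2 = 3, z = 100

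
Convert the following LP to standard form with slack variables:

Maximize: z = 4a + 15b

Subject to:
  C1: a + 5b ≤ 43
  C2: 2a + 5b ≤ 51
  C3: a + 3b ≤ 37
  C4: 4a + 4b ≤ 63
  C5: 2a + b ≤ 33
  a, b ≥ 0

max z = 4a + 15b

s.t.
  a + 5b + s1 = 43
  2a + 5b + s2 = 51
  a + 3b + s3 = 37
  4a + 4b + s4 = 63
  2a + b + s5 = 33
  a, b, s1, s2, s3, s4, s5 ≥ 0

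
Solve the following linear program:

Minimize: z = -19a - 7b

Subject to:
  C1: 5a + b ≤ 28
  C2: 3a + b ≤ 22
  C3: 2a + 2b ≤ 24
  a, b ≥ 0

Evaluate the objective at each vertex of the feasible region:
  z(0, 0) = 0
  z(5.6, 0) = -106.4
  z(4, 8) = -132  ←
  z(0, 12) = -84
The minimum is at a = 4, b = 8.

a = 4, b = 8, z = -132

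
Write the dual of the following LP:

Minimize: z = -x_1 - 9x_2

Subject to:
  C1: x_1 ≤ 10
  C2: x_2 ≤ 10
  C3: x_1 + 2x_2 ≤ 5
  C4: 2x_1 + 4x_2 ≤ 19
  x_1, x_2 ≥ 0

Primal min cᵀx s.t. Ax ≤ b, x ≥ 0  →  Dual max −bᵀy s.t. Aᵀy ≥ −c, y ≥ 0.

Maximize: z = -10y1 - 10y2 - 5y3 - 19y4

Subject to:
  y1 + y3 + 2y4 ≥ 1
  y2 + 2y3 + 4y4 ≥ 9
  y1, y2, y3, y4 ≥ 0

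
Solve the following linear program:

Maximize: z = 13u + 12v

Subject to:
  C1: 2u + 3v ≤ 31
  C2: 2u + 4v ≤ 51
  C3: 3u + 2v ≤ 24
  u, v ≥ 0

Evaluate the objective at each vertex of the feasible region:
  z(0, 0) = 0
  z(8, 0) = 104
  z(2, 9) = 134  ←
  z(0, 10.33) = 124
The maximum is at u = 2, v = 9.

u = 2, v = 9, z = 134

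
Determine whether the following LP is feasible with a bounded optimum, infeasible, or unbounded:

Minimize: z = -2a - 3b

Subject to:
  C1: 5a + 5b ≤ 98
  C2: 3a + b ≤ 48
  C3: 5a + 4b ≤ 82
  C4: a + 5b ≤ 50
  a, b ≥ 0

Feasible with a bounded optimal solution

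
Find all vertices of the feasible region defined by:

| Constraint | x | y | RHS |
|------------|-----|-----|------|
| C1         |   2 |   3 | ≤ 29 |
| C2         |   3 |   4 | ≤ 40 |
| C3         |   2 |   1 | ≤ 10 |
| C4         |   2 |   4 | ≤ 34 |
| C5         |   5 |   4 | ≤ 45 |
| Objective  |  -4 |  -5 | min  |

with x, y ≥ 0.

(0, 0), (5, 0), (1, 8), (0, 8.5)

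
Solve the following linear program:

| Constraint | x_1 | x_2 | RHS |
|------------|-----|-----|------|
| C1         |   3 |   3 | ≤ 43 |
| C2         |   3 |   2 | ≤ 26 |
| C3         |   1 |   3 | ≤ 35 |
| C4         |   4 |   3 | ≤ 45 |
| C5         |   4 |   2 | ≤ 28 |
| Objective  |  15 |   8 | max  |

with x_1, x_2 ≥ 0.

Evaluate the objective at each vertex of the feasible region:
  z(0, 0) = 0
  z(7, 0) = 105
  z(2, 10) = 110  ←
  z(1.143, 11.29) = 107.4
  z(0, 11.67) = 93.33
The maximum is at x_1 = 2, x_2 = 10.

x_1 = 2, x_2 = 10, z = 110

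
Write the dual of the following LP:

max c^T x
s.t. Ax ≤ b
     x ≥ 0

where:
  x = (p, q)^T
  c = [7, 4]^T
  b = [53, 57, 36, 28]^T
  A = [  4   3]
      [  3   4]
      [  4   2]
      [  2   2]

Primal max cᵀx s.t. Ax ≤ b, x ≥ 0  →  Dual min bᵀy s.t. Aᵀy ≥ c, y ≥ 0.

Minimize: z = 53y1 + 57y2 + 36y3 + 28y4

Subject to:
  4y1 + 3y2 + 4y3 + 2y4 ≥ 7
  3y1 + 4y2 + 2y3 + 2y4 ≥ 4
  y1, y2, y3, y4 ≥ 0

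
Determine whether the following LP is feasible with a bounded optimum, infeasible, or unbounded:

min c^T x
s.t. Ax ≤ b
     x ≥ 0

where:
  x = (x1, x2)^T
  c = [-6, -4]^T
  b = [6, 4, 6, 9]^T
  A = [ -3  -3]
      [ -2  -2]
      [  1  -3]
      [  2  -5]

Unbounded (objective can decrease without bound)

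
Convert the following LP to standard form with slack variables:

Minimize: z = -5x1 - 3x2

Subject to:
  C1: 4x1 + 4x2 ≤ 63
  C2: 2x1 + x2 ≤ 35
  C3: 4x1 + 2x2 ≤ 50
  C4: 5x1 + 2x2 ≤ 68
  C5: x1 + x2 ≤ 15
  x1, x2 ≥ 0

min z = -5x1 - 3x2

s.t.
  4x1 + 4x2 + s1 = 63
  2x1 + x2 + s2 = 35
  4x1 + 2x2 + s3 = 50
  5x1 + 2x2 + s4 = 68
  x1 + x2 + s5 = 15
  x1, x2, s1, s2, s3, s4, s5 ≥ 0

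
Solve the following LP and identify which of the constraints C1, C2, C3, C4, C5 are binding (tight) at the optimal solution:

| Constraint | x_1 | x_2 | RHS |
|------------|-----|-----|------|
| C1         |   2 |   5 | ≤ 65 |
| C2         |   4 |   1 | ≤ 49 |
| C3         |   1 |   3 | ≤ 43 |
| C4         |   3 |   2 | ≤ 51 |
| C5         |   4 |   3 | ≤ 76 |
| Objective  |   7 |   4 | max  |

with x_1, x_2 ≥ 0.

At x_1 = 10, x_2 = 9, compute slack b - a·x for each constraint:
  C1: 65 − 65 = 0  (binding)
  C2: 49 − 49 = 0  (binding)
  C3: 43 − 37 = 6  (slack)
  C4: 51 − 48 = 3  (slack)
  C5: 76 − 67 = 9  (slack)

Optimal: x_1 = 10, x_2 = 9
Binding: C1, C2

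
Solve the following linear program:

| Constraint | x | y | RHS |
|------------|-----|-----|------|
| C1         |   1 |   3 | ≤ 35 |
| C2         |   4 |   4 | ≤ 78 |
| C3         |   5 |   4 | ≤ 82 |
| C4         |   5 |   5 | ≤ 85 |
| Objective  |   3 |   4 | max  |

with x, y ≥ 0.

Evaluate the objective at each vertex of the feasible region:
  z(0, 0) = 0
  z(16.4, 0) = 49.2
  z(14, 3) = 54
  z(8, 9) = 60  ←
  z(0, 11.67) = 46.67
The maximum is at x = 8, y = 9.

x = 8, y = 9, z = 60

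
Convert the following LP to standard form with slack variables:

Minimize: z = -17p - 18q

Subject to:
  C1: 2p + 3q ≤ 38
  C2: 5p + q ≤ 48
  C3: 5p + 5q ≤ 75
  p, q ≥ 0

min z = -17p - 18q

s.t.
  2p + 3q + s1 = 38
  5p + q + s2 = 48
  5p + 5q + s3 = 75
  p, q, s1, s2, s3 ≥ 0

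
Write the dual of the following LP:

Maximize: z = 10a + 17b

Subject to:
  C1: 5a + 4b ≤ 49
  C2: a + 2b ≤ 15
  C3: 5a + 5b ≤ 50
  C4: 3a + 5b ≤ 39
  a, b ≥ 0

Primal max cᵀx s.t. Ax ≤ b, x ≥ 0  →  Dual min bᵀy s.t. Aᵀy ≥ c, y ≥ 0.

Minimize: z = 49y1 + 15y2 + 50y3 + 39y4

Subject to:
  5y1 + y2 + 5y3 + 3y4 ≥ 10
  4y1 + 2y2 + 5y3 + 5y4 ≥ 17
  y1, y2, y3, y4 ≥ 0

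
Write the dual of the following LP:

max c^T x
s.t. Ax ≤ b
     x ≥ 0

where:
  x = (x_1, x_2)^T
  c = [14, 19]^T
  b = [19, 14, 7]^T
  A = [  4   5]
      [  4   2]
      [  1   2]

Primal max cᵀx s.t. Ax ≤ b, x ≥ 0  →  Dual min bᵀy s.t. Aᵀy ≥ c, y ≥ 0.

Minimize: z = 19y1 + 14y2 + 7y3

Subject to:
  4y1 + 4y2 + y3 ≥ 14
  5y1 + 2y2 + 2y3 ≥ 19
  y1, y2, y3 ≥ 0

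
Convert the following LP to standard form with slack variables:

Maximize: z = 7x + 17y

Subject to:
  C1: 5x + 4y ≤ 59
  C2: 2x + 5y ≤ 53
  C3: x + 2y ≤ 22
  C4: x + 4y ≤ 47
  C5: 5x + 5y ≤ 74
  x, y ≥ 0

max z = 7x + 17y

s.t.
  5x + 4y + s1 = 59
  2x + 5y + s2 = 53
  x + 2y + s3 = 22
  x + 4y + s4 = 47
  5x + 5y + s5 = 74
  x, y, s1, s2, s3, s4, s5 ≥ 0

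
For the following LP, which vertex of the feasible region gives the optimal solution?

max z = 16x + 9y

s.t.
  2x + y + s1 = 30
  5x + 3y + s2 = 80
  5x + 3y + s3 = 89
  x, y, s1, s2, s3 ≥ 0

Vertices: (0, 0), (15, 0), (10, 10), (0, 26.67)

Evaluate the objective at each vertex of the feasible region:
  z(0, 0) = 0
  z(15, 0) = 240
  z(10, 10) = 250  ←
  z(0, 26.67) = 240
The maximum is at x = 10, y = 10.

(10, 10)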